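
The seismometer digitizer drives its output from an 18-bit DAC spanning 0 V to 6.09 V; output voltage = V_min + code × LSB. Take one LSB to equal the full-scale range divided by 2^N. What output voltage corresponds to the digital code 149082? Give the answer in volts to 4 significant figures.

3.463 V

V_FS = 6.09 V. LSB = 6.09 V / 2^18.
Output = V_min + (149082/262144) × range = 0 + 0.568703 × 6.09 V
      = 0 + 3.46340 = 3.46340 V.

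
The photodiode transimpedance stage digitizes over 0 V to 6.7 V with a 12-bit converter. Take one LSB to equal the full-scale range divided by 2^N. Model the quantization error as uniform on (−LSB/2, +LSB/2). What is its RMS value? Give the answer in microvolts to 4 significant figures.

V_FS = 6.7 V.
LSB = 6.7 V / 2^12 = 1.63574 mV.
V_rms = LSB/√12 = 1.63574 mV / √12 = 472.2 µV.

472.2 µV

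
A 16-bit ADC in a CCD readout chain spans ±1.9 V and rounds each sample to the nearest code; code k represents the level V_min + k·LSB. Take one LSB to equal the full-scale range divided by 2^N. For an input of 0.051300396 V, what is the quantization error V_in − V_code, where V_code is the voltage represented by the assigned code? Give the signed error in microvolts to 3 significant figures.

−14.9 µV

The full-scale span is 1.9 − (-1.9) = 3.8 V. LSB = 3.8 V / 2^16 ≈ 57.98 µV.
(0.051300396 − (-1.9)) / LSB = 1.951300396 × 65536/3.8 = 33652.7428. Nearest integer: k = 33653.
Reconstructed level: -1.9 + 33653 × 3.8/65536 V = 0.051315307617 V.
e = 0.051300396 − (0.051315307617) = −14.9 µV.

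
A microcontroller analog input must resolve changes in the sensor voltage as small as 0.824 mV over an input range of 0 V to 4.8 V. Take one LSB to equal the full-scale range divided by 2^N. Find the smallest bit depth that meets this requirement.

V_FS = 4.8 V.
Levels needed ≥ 4.8/0.824 mV = 5825. 2^13 = 8192 suffices, so N_min = 13.

13 bits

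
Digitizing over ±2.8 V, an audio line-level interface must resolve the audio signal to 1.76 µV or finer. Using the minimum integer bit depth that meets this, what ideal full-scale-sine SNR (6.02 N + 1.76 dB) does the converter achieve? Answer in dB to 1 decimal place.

134.2 dB

The full-scale span is 2.8 − (-2.8) = 5.6 V.
Required number of levels: 5.6/1.76 µV = 3.1818e6; smallest N with 2^N ≥ that is 22.
6.02(22) + 1.76 = 134.20 dB.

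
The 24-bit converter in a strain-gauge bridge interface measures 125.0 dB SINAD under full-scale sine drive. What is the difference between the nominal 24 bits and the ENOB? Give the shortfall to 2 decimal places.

3.53 bits

Effective bits = (125.0 − 1.76)/6.02 = 20.4718.
Shortfall = 24 − 20.4718 = 3.5282 bits.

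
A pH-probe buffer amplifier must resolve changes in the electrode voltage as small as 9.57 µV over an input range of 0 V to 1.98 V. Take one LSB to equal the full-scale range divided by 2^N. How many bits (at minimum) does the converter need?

18 bits

V_FS = 1.98 V.
1.98 V / 9.57 µV = 206900. Since 2^17 = 131072 and 2^18 = 262144, N = 18.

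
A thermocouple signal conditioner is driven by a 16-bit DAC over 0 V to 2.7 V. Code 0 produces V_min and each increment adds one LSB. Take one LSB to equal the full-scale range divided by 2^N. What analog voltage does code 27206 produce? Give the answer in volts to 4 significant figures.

1.121 V

Span = 2.7 V. LSB = 2.7 V / 2^16.
Output = V_min + (27206/65536) × range = 0 + 0.415131 × 2.7 V
      = 0 + 1.12085 = 1.12085 V.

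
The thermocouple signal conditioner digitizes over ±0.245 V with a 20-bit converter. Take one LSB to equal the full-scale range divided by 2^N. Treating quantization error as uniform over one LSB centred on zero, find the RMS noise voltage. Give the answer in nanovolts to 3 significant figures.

Span: 0.245 V − (-0.245 V) = 0.49 V.
Step size = 0.49/1048576 V = 467.30 nV.
For a uniform distribution on [−LSB/2, +LSB/2], V_rms = LSB/√12 = 467.30 nV/3.4641 = 135 nV.

135 nV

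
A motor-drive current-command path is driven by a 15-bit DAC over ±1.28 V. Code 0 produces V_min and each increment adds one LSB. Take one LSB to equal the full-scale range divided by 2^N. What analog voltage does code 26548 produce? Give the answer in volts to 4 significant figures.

Span: 1.28 V − (-1.28 V) = 2.56 V. LSB = 2.56 V / 2^15.
V_out = V_min + code × LSB = -1.28 V + 26548 × 2.56 V / 32768
      = -1.28 V + 2.07406 V = 0.794063 V.

0.7941 V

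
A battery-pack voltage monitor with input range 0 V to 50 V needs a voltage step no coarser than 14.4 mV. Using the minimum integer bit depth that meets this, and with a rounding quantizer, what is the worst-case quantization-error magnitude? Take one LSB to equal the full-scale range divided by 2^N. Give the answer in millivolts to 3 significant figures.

V_FS = 50 V.
Levels needed ≥ 50/14.4 mV = 3472. 2^12 = 4096 suffices, so N_min = 12.
Step size = 50/4096 V = 12.207 mV.
Max error for round-to-nearest is LSB/2 = 6.10 mV.

6.10 mV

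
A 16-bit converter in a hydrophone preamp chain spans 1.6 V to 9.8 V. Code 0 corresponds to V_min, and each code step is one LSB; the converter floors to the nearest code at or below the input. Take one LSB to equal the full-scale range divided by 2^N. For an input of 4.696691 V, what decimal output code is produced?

Range = 9.8 − (1.6) = 8.2 V. LSB = 8.2 V / 2^16 ≈ 125.1 µV.
code = ⌊(V_in − V_min)/LSB⌋ = ⌊(V_in − V_min) × 2^16 / range⌋
     = ⌊(4.696691 − (1.6)) × 65536 / 8.2⌋ = ⌊3.096691 × 65536/8.2⌋
     = ⌊24749.359⌋ = 24749.

24749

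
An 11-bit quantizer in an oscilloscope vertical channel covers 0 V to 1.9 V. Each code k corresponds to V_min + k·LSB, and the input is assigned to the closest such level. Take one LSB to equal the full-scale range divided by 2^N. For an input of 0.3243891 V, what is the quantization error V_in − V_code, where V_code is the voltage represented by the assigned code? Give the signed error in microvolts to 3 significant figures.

−318 µV

Span = 1.9 V. LSB = 1.9 V / 2^11 ≈ 0.9277 mV.
(0.3243891 − (0)) / LSB = 0.3243891 × 2048/1.9 = 349.6573. Nearest integer: k = 350.
Reconstructed level: 0 + 350 × 1.9/2048 V = 0.3247070313 V.
e = 0.3243891 − (0.3247070313) = −318 µV.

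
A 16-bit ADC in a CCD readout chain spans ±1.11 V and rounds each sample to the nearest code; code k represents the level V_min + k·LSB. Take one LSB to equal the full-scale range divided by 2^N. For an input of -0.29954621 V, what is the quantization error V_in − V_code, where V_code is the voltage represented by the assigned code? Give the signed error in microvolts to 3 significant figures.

+6.10 µV

Span: 1.11 V − (-1.11 V) = 2.22 V. LSB = 2.22 V / 2^16 ≈ 33.87 µV.
Position in LSBs: (-0.29954621 − (-1.11)) × 65536/2.22 = 23925.1800; rounding gives k = 23925.
V_code = -1.11 + (23925/65536) × 2.22 = -0.29955230713 V.
Error = V_in − V_code = -0.29954621 − (-0.29955230713) = +6.10 µV.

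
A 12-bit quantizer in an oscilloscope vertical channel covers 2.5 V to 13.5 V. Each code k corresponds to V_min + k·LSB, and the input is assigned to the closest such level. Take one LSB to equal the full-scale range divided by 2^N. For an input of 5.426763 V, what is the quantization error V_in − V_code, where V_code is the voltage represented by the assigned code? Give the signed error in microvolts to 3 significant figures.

Span: 13.5 V − (2.5 V) = 11 V. LSB = 11 V / 2^12 ≈ 2.686 mV.
(5.426763 − (2.5)) / LSB = 2.926763 × 4096/11 = 1089.8201. Nearest integer: k = 1090.
Reconstructed level: 2.5 + 1090 × 11/4096 V = 5.427246094 V.
Error = V_in − V_code = 5.426763 − (5.427246094) = −483 µV.

−483 µV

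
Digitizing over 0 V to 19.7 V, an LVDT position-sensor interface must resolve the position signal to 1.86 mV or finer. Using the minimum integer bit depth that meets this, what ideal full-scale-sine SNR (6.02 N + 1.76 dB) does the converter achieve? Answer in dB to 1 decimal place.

86.0 dB

V_FS = 19.7 V.
Required number of levels: 19.7/1.86 mV = 10591; smallest N with 2^N ≥ that is 14.
SNR = 6.02 × 14 + 1.76 = 86.04 dB.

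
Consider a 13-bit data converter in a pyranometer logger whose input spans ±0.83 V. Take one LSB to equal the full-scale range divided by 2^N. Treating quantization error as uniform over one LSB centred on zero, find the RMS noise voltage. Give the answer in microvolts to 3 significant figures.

The full-scale span is 0.83 − (-0.83) = 1.66 V.
LSB = 1.66 V / 2^13 = 202.64 µV.
V_rms = LSB/√12 = 202.64 µV / √12 = 58.5 µV.

58.5 µV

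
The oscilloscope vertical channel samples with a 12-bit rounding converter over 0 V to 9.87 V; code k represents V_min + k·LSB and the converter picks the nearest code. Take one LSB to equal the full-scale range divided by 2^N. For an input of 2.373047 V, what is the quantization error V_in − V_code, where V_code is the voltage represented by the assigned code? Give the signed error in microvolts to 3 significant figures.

−476 µV

Range is 9.87 V. LSB = 9.87 V / 2^12 ≈ 2.410 mV.
Position in LSBs: (2.373047 − (0)) × 4096/9.87 = 984.8025; rounding gives k = 985.
Reconstructed level: 0 + 985 × 9.87/4096 V = 2.373522949 V.
Error = V_in − V_code = 2.373047 − (2.373522949) = −476 µV.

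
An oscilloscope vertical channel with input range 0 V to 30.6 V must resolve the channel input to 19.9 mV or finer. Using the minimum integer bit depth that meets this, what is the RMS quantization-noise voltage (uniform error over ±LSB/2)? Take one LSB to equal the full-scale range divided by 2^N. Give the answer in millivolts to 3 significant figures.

4.31 mV

V_FS = 30.6 V.
Levels needed ≥ 30.6/19.9 mV = 1538. 2^11 = 2048 suffices, so N_min = 11.
Step size = 30.6/2048 V = 14.941 mV.
V_rms = LSB/√12 = 4.31 mV.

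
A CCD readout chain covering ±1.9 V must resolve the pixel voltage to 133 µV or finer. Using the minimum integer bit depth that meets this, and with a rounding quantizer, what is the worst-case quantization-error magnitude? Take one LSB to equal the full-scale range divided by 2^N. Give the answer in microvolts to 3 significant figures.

58.0 µV

Span: 1.9 V − (-1.9 V) = 3.8 V.
Need 2^N ≥ 3.8 V / 133 µV = 28570 → N_min = 15.
One LSB is 3.8 V / 32768 = 115.97 µV.
Half an LSB is 58.0 µV.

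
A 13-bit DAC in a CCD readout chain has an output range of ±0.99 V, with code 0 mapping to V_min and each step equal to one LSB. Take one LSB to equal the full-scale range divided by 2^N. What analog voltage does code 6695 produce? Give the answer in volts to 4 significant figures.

0.6282 V

Range = 0.99 − (-0.99) = 1.98 V. LSB = 1.98 V / 2^13.
V_out = -0.99 + 6695 × (1.98/8192) V
      = -0.99 V + 1.61818 V = 0.628176 V.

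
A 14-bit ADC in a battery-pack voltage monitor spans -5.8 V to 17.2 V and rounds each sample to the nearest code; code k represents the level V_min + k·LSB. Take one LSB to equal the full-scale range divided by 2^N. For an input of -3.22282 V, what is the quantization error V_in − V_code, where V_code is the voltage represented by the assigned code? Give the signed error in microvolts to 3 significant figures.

Span: 17.2 V − (-5.8 V) = 23 V. LSB = 23 V / 2^14 ≈ 1.404 mV.
Position in LSBs: (-3.22282 − (-5.8)) × 16384/23 = 1835.8486; rounding gives k = 1836.
Reconstructed level: -5.8 + 1836 × 23/16384 V = -3.2226074219 V.
Error = V_in − V_code = -3.22282 − (-3.2226074219) = −213 µV.

−213 µV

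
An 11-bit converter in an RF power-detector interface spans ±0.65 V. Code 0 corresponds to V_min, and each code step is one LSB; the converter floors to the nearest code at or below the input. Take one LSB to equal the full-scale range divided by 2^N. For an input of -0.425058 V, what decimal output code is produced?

354

The full-scale span is 0.65 − (-0.65) = 1.3 V. LSB = 1.3 V / 2^11 ≈ 0.6348 mV.
V_in − V_min = -0.425058 − (-0.65) = 0.224942 V.
Divide by LSB: 0.224942 × 2048/1.3 = 354.3702.
Truncating gives code 354.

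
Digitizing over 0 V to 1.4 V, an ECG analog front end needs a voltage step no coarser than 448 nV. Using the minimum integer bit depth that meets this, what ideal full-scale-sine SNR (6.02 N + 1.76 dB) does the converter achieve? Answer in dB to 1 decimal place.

V_FS = 1.4 V.
1.4 V / 448 nV = 3.125e6. Since 2^21 = 2097152 and 2^22 = 4194304, N = 22.
6.02(22) + 1.76 = 134.20 dB.

134.2 dB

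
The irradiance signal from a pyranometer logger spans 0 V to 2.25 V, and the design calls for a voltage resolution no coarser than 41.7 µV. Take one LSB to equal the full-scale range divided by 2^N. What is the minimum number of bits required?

Range is 2.25 V.
Required number of levels: 2.25/41.7 µV = 53957; smallest N with 2^N ≥ that is 16.

16 bits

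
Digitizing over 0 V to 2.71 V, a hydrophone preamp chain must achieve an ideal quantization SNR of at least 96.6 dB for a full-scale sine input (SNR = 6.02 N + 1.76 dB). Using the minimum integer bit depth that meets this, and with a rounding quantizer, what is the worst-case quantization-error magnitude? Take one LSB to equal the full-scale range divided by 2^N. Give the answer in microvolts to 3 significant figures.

Range is 2.71 V.
6.02 N + 1.76 ≥ 96.6 gives N ≥ 15.754, so the minimum integer is 16.
Step size = 2.71/65536 V = 41.351 µV.
Max error for round-to-nearest is LSB/2 = 20.7 µV.

20.7 µV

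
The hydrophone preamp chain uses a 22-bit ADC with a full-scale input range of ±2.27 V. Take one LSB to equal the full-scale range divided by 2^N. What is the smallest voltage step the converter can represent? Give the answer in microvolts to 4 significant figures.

1.082 µV

The full-scale span is 2.27 − (-2.27) = 4.54 V.
Number of codes = 2^22 = 4194304.
One LSB is 4.54 V / 4194304 = 1.082 µV.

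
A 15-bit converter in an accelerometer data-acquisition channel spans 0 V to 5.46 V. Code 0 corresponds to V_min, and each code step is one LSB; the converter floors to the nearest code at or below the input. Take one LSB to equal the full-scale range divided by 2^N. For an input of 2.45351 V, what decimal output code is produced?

Full-scale range = 5.46 V. LSB = 5.46 V / 2^15 ≈ 166.6 µV.
(V_in − V_min) × 2^15/range = (2.45351 − (0)) × 32768/5.46 = 14724.655.
Floor → code = 14724.

14724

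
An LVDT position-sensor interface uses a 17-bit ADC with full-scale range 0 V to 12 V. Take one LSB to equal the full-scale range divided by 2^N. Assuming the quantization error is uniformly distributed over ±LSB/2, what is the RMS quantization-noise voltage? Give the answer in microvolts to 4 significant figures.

Range is 12 V.
Step size = 12/131072 V = 91.5527 µV.
V_rms = LSB/√12 = 91.5527 µV / √12 = 26.43 µV.

26.43 µV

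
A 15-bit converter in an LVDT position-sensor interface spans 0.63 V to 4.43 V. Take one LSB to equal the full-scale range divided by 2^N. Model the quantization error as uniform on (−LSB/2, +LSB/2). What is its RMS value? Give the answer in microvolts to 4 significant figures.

Range = 4.43 − (0.63) = 3.8 V.
One LSB is 3.8 V / 32768 = 115.967 µV.
RMS of a uniform error over width LSB is LSB/√12 = 33.48 µV.

33.48 µV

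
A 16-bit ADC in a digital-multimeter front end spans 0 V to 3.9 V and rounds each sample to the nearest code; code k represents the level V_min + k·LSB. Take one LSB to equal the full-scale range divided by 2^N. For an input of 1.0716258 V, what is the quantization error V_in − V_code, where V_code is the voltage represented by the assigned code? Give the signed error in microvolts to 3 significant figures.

Full-scale range = 3.9 V. LSB = 3.9 V / 2^16 ≈ 59.51 µV.
Position in LSBs: (1.0716258 − (0)) × 65536/3.9 = 18007.7099; rounding gives k = 18008.
V_code = 0 + (18008/65536) × 3.9 = 1.0716430664 V.
Error = V_in − V_code = 1.0716258 − (1.0716430664) = −17.3 µV.

−17.3 µV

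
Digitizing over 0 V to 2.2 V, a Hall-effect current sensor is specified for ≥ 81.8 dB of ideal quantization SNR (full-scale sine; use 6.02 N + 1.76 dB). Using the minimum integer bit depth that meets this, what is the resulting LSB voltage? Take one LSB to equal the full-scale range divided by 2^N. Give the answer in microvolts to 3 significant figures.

Range is 2.2 V.
Required N = ⌈(81.8 − 1.76)/6.02⌉ = ⌈13.296⌉ = 14.
Step size = 2.2/16384 V = 134 µV.

134 µV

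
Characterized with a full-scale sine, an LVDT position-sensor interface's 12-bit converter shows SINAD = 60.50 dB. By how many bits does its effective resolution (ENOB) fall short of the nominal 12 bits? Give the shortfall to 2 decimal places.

ENOB = (SINAD − 1.76)/6.02 = (60.50 − 1.76)/6.02 = 9.7575 bits.
12 − 9.7575 = 2.24 bits below nominal.

2.24 bits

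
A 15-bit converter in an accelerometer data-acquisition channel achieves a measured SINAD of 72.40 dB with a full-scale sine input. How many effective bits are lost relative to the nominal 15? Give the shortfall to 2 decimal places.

N_eff = (72.40 − 1.76)/6.02 = 11.7342 bits.
Lost resolution: 15 − 11.7342 = 3.2658 bits.

3.27 bits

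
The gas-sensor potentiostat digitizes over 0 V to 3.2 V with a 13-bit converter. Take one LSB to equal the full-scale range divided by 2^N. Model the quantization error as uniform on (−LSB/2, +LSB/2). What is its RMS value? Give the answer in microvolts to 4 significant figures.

V_FS = 3.2 V.
One LSB is 3.2 V / 8192 = 390.625 µV.
σ_q = LSB/√12 = 390.625 µV/3.4641 = 112.8 µV.

112.8 µV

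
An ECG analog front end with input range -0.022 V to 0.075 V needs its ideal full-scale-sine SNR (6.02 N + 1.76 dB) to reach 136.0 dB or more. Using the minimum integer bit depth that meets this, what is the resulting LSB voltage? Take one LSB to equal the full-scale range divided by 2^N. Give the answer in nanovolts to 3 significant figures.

Full-scale range = 0.075 V − (-0.022 V) = 0.097 V.
N ≥ (136.0 − 1.76)/6.02 = 22.299 → N_min = 23.
LSB = 0.097 V ÷ 2^23 = 0.097/8388608 V = 11.6 nV.

11.6 nV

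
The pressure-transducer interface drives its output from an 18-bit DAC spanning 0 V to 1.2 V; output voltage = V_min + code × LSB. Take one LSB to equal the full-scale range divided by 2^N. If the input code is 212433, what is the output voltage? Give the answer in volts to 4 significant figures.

0.9724 V

Full-scale range = 1.2 V. LSB = 1.2 V / 2^18.
Output = V_min + (212433/262144) × range = 0 + 0.810368 × 1.2 V
      = 0 + 0.972441 = 0.972441 V.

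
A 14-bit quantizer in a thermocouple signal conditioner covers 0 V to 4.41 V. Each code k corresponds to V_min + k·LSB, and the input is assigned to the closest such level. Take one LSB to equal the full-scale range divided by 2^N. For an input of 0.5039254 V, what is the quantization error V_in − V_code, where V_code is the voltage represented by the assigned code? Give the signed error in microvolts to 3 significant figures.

Range is 4.41 V. LSB = 4.41 V / 2^14 ≈ 269.2 µV.
(0.5039254 − (0)) / LSB = 0.5039254 × 16384/4.41 = 1872.1800. Nearest integer: k = 1872.
V_code = V_min + k × range/2^14 = 0 + 1872 × 4.41/16384 = 0.50387695313 V.
Error = V_in − V_code = 0.5039254 − (0.50387695313) = +48.4 µV.

+48.4 µV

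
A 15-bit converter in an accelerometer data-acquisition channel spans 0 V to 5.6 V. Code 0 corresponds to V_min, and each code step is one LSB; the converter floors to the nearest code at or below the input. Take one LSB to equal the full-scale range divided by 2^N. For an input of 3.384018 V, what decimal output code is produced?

Span = 5.6 V. LSB = 5.6 V / 2^15 ≈ 170.9 µV.
(V_in − V_min) × 2^15/range = (3.384018 − (0)) × 32768/5.6 = 19801.340.
Floor → code = 19801.

19801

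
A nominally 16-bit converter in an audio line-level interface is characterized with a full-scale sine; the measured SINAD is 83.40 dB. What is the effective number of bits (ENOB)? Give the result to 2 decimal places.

ENOB = (83.40 − 1.76)/6.02 = 13.5615 bits.

13.56 bits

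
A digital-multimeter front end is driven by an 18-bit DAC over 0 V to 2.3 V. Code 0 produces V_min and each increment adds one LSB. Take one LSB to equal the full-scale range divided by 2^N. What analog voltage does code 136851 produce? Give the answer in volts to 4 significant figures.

Full-scale range = 2.3 V. LSB = 2.3 V / 2^18.
V_out = 0 + 136851 × (2.3/262144) V
      = 0 + 1.20070 = 1.20070 V.

1.201 V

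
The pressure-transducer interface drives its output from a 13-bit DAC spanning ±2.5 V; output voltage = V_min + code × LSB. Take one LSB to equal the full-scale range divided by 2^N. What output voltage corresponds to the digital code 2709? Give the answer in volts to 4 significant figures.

-0.8466 V

The full-scale span is 2.5 − (-2.5) = 5 V. LSB = 5 V / 2^13.
V_out = -2.5 + 2709 × (5/8192) V
      = -2.5 V + 1.65344 V = -0.846558 V.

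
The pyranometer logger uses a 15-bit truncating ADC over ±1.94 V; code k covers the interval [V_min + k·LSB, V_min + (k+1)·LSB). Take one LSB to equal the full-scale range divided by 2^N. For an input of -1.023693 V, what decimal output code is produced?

The full-scale span is 1.94 − (-1.94) = 3.88 V. LSB = 3.88 V / 2^15 ≈ 118.4 µV.
(V_in − V_min) × 2^15/range = (-1.023693 − (-1.94)) × 32768/3.88 = 7738.543.
Floor → code = 7738.

7738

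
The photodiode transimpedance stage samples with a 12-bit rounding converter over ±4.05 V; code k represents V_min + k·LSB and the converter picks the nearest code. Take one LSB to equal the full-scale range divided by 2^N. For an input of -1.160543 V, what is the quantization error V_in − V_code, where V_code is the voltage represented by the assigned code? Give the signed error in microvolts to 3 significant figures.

+272 µV

Span: 4.05 V − (-4.05 V) = 8.1 V. LSB = 8.1 V / 2^12 ≈ 1.978 mV.
(V_in − V_min)/LSB = (-1.160543 − (-4.05)) × 4096/8.1 = 1461.1378 → nearest code k = 1461.
V_code = -4.05 + (1461/4096) × 8.1 = -1.160815430 V.
Error = V_in − V_code = -1.160543 − (-1.160815430) = +272 µV.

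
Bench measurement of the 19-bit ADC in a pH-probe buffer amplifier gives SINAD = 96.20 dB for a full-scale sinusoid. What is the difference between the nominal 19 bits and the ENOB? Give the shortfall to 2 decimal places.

Effective bits = (96.20 − 1.76)/6.02 = 15.6877.
Shortfall = 19 − 15.6877 = 3.3123 bits.

3.31 bits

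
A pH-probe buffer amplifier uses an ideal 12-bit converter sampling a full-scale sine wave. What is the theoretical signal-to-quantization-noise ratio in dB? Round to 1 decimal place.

Ideal quantization SNR: 6.02 × 12 + 1.76 dB = 74.0 dB.

74.0 dB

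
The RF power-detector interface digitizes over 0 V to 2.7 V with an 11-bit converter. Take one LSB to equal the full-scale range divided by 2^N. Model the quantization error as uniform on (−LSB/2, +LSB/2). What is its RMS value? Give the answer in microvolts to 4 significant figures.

Full-scale range = 2.7 V.
LSB = 2.7 V ÷ 2^11 = 2.7/2048 V = 1.31836 mV.
For a uniform distribution on [−LSB/2, +LSB/2], V_rms = LSB/√12 = 1.31836 mV/3.4641 = 380.6 µV.

380.6 µV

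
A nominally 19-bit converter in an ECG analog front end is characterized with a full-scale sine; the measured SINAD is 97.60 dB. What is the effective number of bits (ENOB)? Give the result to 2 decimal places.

Inverting SNR = 6.02 N + 1.76: N_eff = (97.60 − 1.76)/6.02 = 15.9203.

15.92 bits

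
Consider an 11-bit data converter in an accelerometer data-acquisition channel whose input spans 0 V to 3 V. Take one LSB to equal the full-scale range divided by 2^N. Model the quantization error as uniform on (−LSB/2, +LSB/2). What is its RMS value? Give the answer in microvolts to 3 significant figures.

Full-scale range = 3 V.
One LSB is 3 V / 2048 = 1.4648 mV.
For a uniform distribution on [−LSB/2, +LSB/2], V_rms = LSB/√12 = 1.4648 mV/3.4641 = 423 µV.

423 µV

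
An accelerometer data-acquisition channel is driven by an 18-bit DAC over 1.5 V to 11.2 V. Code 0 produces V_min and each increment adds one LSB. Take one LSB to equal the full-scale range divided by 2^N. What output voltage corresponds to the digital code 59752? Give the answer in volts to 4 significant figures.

3.711 V

Range = 11.2 − (1.5) = 9.7 V. LSB = 9.7 V / 2^18.
V_out = V_min + code × LSB = 1.5 V + 59752 × 9.7 V / 262144
      = 1.5 + 2.21098 = 3.71098 V.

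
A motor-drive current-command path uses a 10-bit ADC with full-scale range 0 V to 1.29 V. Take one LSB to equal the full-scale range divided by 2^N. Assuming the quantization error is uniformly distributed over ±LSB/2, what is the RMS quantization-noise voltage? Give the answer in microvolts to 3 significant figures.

V_FS = 1.29 V.
LSB = 1.29 V / 2^10 = 1.2598 mV.
For a uniform distribution on [−LSB/2, +LSB/2], V_rms = LSB/√12 = 1.2598 mV/3.4641 = 364 µV.

364 µV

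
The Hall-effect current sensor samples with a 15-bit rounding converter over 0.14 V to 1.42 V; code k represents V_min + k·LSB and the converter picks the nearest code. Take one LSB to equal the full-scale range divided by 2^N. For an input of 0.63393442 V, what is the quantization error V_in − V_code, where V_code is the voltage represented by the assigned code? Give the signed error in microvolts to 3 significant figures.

−10.9 µV

Range = 1.42 − (0.14) = 1.28 V. LSB = 1.28 V / 2^15 ≈ 39.06 µV.
(V_in − V_min)/LSB = (0.63393442 − (0.14)) × 32768/1.28 = 12644.7212 → nearest code k = 12645.
Reconstructed level: 0.14 + 12645 × 1.28/32768 V = 0.63394531250 V.
Error = V_in − V_code = 0.63393442 − (0.63394531250) = −10.9 µV.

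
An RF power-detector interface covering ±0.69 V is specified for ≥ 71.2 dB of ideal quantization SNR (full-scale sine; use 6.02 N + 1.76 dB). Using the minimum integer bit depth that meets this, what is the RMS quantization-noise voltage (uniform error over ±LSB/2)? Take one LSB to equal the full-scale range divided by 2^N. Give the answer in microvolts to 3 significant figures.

Range = 0.69 − (-0.69) = 1.38 V.
6.02 N + 1.76 ≥ 71.2 gives N ≥ 11.535, so the minimum integer is 12.
One LSB is 1.38 V / 4096 = 336.91 µV.
σ_q = LSB/√12 = 336.91 µV/3.4641 = 97.3 µV.

97.3 µV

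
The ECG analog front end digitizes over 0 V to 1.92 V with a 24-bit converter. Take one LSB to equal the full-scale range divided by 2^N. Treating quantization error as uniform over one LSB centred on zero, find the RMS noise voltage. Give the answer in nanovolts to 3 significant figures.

33.0 nV

Span = 1.92 V.
Step size = 1.92/16777216 V = 114.44 nV.
For a uniform distribution on [−LSB/2, +LSB/2], V_rms = LSB/√12 = 114.44 nV/3.4641 = 33.0 nV.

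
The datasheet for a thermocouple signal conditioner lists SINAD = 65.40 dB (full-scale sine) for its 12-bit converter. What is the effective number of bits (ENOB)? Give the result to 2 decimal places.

Inverting SNR = 6.02 N + 1.76: N_eff = (65.40 − 1.76)/6.02 = 10.5714.

10.57 bits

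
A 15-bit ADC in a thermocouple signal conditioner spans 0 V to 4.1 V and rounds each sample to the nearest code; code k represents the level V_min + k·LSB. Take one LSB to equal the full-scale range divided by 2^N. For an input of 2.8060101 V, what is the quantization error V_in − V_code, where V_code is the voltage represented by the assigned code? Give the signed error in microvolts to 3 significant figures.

+22.6 µV

Full-scale range = 4.1 V. LSB = 4.1 V / 2^15 ≈ 125.1 µV.
(2.8060101 − (0)) / LSB = 2.8060101 × 32768/4.1 = 22426.1802. Nearest integer: k = 22426.
V_code = V_min + k × range/2^15 = 0 + 22426 × 4.1/32768 = 2.8059875488 V.
V_in − V_code = 2.8060101 − (2.8059875488) = +22.6 µV.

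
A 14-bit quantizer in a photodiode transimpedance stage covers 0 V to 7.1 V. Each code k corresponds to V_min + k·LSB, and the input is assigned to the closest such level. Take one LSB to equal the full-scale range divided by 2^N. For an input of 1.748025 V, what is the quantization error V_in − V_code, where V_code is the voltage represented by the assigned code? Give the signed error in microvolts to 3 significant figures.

Span = 7.1 V. LSB = 7.1 V / 2^14 ≈ 433.3 µV.
(V_in − V_min)/LSB = (1.748025 − (0)) × 16384/7.1 = 4033.7523 → nearest code k = 4034.
Reconstructed level: 0 + 4034 × 7.1/16384 V = 1.7481323242 V.
V_in − V_code = 1.748025 − (1.7481323242) = −107 µV.

−107 µV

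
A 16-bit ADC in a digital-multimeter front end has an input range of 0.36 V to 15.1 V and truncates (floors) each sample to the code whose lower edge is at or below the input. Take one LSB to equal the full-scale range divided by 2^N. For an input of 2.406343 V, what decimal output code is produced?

9098

Span: 15.1 V − (0.36 V) = 14.74 V. LSB = 14.74 V / 2^16 ≈ 224.9 µV.
code = ⌊(V_in − V_min)/LSB⌋ = ⌊(V_in − V_min) × 2^16 / range⌋
     = ⌊(2.406343 − (0.36)) × 65536 / 14.74⌋ = ⌊2.046343 × 65536/14.74⌋
     = ⌊9098.313⌋ = 9098.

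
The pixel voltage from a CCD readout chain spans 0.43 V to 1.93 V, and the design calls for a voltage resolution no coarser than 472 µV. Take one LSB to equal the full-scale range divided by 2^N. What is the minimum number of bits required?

12 bits

Span: 1.93 V − (0.43 V) = 1.5 V.
1.5 V / 472 µV = 3178. Since 2^11 = 2048 and 2^12 = 4096, N = 12.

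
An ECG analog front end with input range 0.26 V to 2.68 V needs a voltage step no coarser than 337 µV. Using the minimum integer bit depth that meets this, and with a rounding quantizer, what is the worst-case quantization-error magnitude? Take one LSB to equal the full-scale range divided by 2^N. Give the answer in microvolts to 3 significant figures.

Range = 2.68 − (0.26) = 2.42 V.
Levels needed ≥ 2.42/337 µV = 7181. 2^13 = 8192 suffices, so N_min = 13.
Step size = 2.42/8192 V = 295.41 µV.
|e|_max = LSB/2 = 148 µV.

148 µV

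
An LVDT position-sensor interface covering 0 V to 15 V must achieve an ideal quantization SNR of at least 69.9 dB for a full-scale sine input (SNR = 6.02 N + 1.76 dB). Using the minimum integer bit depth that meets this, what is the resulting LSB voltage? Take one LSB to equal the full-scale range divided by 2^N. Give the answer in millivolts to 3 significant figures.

Span = 15 V.
Solving 6.02 N ≥ 69.9 − 1.76: N ≥ 11.319. Round up → N = 12.
One LSB is 15 V / 4096 = 3.66 mV.

3.66 mV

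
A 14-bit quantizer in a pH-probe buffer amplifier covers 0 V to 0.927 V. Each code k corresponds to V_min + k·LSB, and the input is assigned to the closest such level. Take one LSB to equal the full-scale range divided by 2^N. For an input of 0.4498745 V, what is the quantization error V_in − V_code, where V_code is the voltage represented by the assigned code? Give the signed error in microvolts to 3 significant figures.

+10.2 µV

Full-scale range = 0.927 V. LSB = 0.927 V / 2^14 ≈ 56.58 µV.
Position in LSBs: (0.4498745 − (0)) × 16384/0.927 = 7951.1799; rounding gives k = 7951.
Reconstructed level: 0 + 7951 × 0.927/16384 V = 0.44986431885 V.
V_in − V_code = 0.4498745 − (0.44986431885) = +10.2 µV.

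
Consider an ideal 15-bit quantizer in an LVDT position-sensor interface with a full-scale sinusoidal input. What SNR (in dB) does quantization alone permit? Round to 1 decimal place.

SNR = 6.02·15 + 1.76 = 92.06 dB.

92.1 dB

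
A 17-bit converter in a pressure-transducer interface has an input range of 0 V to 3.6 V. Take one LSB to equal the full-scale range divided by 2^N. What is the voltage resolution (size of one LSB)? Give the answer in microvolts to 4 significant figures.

27.47 µV

Full-scale range = 3.6 V.
2^17 = 131072 levels.
One LSB is 3.6 V / 131072 = 27.47 µV.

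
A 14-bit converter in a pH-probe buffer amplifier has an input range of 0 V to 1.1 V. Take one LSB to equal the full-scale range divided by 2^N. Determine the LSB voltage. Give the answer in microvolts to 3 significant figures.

Span = 1.1 V.
There are 2^14 = 16384 steps.
LSB = 1.1 V / 2^14 = 67.1 µV.

67.1 µV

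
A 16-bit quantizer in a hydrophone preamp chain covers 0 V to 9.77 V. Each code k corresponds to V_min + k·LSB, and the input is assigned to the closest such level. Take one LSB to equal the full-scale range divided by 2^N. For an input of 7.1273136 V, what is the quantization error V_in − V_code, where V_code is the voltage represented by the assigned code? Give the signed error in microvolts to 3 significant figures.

Range is 9.77 V. LSB = 9.77 V / 2^16 ≈ 149.1 µV.
(V_in − V_min)/LSB = (7.1273136 − (0)) × 65536/9.77 = 47809.1734 → nearest code k = 47809.
Reconstructed level: 0 + 47809 × 9.77/65536 V = 7.1272877502 V.
V_in − V_code = 7.1273136 − (7.1272877502) = +25.8 µV.

+25.8 µV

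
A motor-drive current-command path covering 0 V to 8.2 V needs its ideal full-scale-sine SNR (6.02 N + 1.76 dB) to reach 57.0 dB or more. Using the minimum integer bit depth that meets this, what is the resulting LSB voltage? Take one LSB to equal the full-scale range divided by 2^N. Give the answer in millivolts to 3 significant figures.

8.01 mV

Span = 8.2 V.
N ≥ (57.0 − 1.76)/6.02 = 9.176 → N_min = 10.
One LSB is 8.2 V / 1024 = 8.01 mV.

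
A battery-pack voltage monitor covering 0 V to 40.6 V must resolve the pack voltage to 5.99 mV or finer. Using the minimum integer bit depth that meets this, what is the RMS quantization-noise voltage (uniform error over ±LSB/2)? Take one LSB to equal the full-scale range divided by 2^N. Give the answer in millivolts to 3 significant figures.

Full-scale range = 40.6 V.
40.6 V / 5.99 mV = 6778. Since 2^12 = 4096 and 2^13 = 8192, N = 13.
One LSB is 40.6 V / 8192 = 4.9561 mV.
RMS noise = LSB/√12 = 1.43 mV.

1.43 mV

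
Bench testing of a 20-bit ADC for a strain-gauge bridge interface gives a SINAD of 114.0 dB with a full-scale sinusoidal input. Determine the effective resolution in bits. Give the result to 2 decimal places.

(114.0 − 1.76) / 6.02 = 112.24/6.02 = 18.6445 effective bits.

18.64 bits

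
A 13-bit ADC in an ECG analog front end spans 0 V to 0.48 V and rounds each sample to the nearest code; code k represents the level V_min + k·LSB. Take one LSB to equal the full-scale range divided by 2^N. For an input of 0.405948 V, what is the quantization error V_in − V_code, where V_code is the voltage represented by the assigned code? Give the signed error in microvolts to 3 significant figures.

V_FS = 0.48 V. LSB = 0.48 V / 2^13 ≈ 58.59 µV.
Position in LSBs: (0.405948 − (0)) × 8192/0.48 = 6928.1792; rounding gives k = 6928.
V_code = 0 + (6928/8192) × 0.48 = 0.4059375000 V.
V_in − V_code = 0.405948 − (0.4059375000) = +10.5 µV.

+10.5 µV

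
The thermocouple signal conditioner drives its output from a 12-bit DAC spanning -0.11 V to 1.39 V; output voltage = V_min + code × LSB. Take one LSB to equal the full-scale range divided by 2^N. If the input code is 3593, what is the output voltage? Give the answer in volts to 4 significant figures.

The full-scale span is 1.39 − (-0.11) = 1.5 V. LSB = 1.5 V / 2^12.
V_out = V_min + code × LSB = -0.11 V + 3593 × 1.5 V / 4096
      = -0.11 + 1.31580 = 1.20580 V.

1.206 V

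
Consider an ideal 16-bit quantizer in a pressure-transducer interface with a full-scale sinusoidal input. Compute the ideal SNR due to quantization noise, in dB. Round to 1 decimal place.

For an ideal N-bit converter with full-scale sine input, SNR = 6.02 N + 1.76 dB. SNR = 6.02 × 16 + 1.76 = 96.32 + 1.76 = 98.08 dB.

98.1 dB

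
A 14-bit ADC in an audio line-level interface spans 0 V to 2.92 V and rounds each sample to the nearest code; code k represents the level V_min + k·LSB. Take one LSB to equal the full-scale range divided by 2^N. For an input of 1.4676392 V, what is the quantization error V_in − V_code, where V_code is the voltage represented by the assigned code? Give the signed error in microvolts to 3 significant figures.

Full-scale range = 2.92 V. LSB = 2.92 V / 2^14 ≈ 178.2 µV.
(1.4676392 − (0)) / LSB = 1.4676392 × 16384/2.92 = 8234.8632. Nearest integer: k = 8235.
V_code = V_min + k × range/2^14 = 0 + 8235 × 2.92/16384 = 1.4676635742 V.
V_in − V_code = 1.4676392 − (1.4676635742) = −24.4 µV.

−24.4 µV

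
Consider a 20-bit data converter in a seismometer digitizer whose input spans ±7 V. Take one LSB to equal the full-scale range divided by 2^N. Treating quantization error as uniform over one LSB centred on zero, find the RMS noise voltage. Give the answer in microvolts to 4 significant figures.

Span: 7 V − (-7 V) = 14 V.
Step size = 14/1048576 V = 13.3514 µV.
V_rms = LSB/√12 = 13.3514 µV / √12 = 3.854 µV.

3.854 µV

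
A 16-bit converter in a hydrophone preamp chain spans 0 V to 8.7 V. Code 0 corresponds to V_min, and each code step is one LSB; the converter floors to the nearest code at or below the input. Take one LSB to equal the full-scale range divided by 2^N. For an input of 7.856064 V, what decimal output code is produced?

59178

Range is 8.7 V. LSB = 8.7 V / 2^16 ≈ 132.8 µV.
(V_in − V_min) × 2^16/range = (7.856064 − (0)) × 65536/8.7 = 59178.737.
Floor → code = 59178.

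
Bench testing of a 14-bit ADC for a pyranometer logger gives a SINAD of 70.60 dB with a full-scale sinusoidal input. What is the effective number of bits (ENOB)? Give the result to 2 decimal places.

11.44 bits

Inverting SNR = 6.02 N + 1.76: N_eff = (70.60 − 1.76)/6.02 = 11.4352.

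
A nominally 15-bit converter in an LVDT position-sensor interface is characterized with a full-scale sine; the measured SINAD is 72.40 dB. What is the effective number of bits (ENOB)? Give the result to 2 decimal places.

11.73 bits

Inverting SNR = 6.02 N + 1.76: N_eff = (72.40 − 1.76)/6.02 = 11.7342.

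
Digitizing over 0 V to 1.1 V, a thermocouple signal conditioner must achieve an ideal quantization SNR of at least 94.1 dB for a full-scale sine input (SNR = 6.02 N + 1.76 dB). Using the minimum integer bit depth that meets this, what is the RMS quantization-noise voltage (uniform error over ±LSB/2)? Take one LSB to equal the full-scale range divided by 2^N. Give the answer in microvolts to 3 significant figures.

4.85 µV

Span = 1.1 V.
6.02 N + 1.76 ≥ 94.1 gives N ≥ 15.339, so the minimum integer is 16.
LSB = 1.1 V / 2^16 = 16.785 µV.
RMS noise = LSB/√12 = 4.85 µV.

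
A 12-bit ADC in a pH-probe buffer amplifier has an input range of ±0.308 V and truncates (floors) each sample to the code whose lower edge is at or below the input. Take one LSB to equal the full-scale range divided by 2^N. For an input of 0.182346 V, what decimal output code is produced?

3260

Range = 0.308 − (-0.308) = 0.616 V. LSB = 0.616 V / 2^12 ≈ 150.4 µV.
V_in − V_min = 0.182346 − (-0.308) = 0.490346 V.
Divide by LSB: 0.490346 × 4096/0.616 = 3260.4825.
Truncating gives code 3260.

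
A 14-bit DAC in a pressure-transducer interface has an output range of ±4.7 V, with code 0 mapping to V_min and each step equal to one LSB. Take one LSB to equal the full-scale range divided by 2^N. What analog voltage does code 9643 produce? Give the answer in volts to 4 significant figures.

The full-scale span is 4.7 − (-4.7) = 9.4 V. LSB = 9.4 V / 2^14.
V_out = -4.7 + 9643 × (9.4/16384) V
      = -4.7 V + 5.53248 V = 0.832483 V.

0.8325 V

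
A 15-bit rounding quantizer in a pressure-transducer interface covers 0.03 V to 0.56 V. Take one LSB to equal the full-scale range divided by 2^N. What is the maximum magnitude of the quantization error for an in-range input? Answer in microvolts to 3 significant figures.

8.09 µV

Range = 0.56 − (0.03) = 0.53 V.
Step size = 0.53/32768 V = 16.174 µV.
A rounding quantizer has |error| ≤ LSB/2 = 8.09 µV.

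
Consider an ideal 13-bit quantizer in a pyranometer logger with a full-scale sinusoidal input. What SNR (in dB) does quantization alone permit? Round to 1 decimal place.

80.0 dB

Ideal quantization SNR: 6.02 × 13 + 1.76 dB = 80.0 dB.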